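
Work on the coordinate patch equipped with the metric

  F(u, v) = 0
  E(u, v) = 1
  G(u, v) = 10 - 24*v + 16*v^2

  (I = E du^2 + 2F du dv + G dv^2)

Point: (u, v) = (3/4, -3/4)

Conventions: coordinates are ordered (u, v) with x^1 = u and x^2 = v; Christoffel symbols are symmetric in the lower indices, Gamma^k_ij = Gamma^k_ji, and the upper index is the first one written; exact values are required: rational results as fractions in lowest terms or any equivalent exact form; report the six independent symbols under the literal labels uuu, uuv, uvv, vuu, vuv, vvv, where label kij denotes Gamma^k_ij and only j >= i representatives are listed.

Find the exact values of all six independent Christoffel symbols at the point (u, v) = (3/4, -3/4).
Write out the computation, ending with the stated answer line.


E = 1, F = 0, G = 37 at the point
E_u = 0, E_v = 0, F_u = 0, F_v = 0, G_u = 0, G_v = -48
EG - F^2 = 37;  g^inv = (1/37) * [[37, 0], [0, 1]]
first-kind symbols [ij,l] = (1/2)(d_i g_jl + d_j g_il - d_l g_ij): [uu,u] = E_u/2 = 0, [uu,v] = F_u - E_v/2 = 0, [uv,u] = E_v/2 = 0, [uv,v] = G_u/2 = 0, [vv,u] = F_v - G_u/2 = 0, [vv,v] = G_v/2 = -24
Gamma^u_ij = (G*[ij,u] - F*[ij,v])/(EG - F^2), Gamma^v_ij = (E*[ij,v] - F*[ij,u])/(EG - F^2)

Answer: Gamma_uuu = 0, Gamma_uuv = 0, Gamma_uvv = 0, Gamma_vuu = 0, Gamma_vuv = 0, Gamma_vvv = -24/37


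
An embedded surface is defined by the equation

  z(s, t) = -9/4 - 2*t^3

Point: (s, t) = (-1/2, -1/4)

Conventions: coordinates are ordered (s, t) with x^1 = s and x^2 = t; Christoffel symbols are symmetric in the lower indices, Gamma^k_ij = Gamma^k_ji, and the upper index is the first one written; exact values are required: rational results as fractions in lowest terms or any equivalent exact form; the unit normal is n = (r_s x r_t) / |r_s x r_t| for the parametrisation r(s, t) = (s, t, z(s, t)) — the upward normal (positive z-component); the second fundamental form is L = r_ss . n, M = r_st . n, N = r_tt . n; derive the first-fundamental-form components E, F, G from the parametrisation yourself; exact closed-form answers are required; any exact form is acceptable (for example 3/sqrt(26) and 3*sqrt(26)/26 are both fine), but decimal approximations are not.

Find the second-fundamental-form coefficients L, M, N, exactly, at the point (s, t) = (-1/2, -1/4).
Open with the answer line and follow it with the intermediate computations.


Answer: L = 0, M = 0, N = 24*sqrt(73)/73

z_s = 0, z_t = -3/8, z_ss = 0, z_st = 0, z_tt = 3
E = 1, F = 0, G = 73/64; answer radicand W^2 = 73/64
unnormalised second-form numerators: l = 0, m = 0, n = 3; L = l/sqrt(73/64), and similarly M = m/sqrt(W^2), N = n/sqrt(W^2)


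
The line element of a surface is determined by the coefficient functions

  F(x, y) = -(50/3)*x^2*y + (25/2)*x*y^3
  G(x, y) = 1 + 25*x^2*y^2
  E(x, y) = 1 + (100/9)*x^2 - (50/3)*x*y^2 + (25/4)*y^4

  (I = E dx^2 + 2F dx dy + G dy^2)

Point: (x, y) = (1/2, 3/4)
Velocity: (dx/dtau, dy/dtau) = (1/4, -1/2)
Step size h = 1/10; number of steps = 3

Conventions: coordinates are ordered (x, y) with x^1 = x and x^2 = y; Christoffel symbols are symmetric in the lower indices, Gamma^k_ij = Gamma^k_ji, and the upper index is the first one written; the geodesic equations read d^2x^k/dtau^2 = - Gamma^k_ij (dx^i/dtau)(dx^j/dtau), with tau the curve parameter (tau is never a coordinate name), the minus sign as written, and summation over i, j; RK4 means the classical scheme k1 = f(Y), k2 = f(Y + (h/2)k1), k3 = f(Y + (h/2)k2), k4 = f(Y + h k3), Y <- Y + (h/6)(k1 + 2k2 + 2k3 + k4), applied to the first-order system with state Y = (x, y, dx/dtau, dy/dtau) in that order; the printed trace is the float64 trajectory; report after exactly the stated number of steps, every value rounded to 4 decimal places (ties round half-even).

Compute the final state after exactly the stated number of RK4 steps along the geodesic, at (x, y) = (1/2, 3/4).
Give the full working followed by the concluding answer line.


f(Y) = (dx/dtau, dy/dtau, -Gamma^x_ij Y'^i Y'^j, -Gamma^y_ij Y'^i Y'^j) with the Gammas evaluated at the stage position; h = 0.100000; intermediate values shown to 6 dp
step 0: x = 0.5000, y = 0.7500, dx/dtau = 0.2500, dy/dtau = -0.5000
step 1:
  k1: at (x, y) = (0.500000, 0.750000), (dx/dtau, dy/dtau) = (0.250000, -0.500000); Gamma_xxx = 0.189389, Gamma_xxy = -0.213063, Gamma_xyy = -0.142042, Gamma_yxx = -1.363604, Gamma_yxy = 1.534055, Gamma_yyy = 1.022703; k1 = (0.250000, -0.500000, -0.029592, 0.213063)
  k2: at (x, y) = (0.512500, 0.725000), (dx/dtau, dy/dtau) = (0.248520, -0.489347); Gamma_xxx = 0.285275, Gamma_xxy = -0.310236, Gamma_xyy = -0.219305, Gamma_yxx = -1.344220, Gamma_yxy = 1.461839, Gamma_yyy = 1.033369; k2 = (0.248520, -0.489347, -0.040562, 0.191128)
  k3: at (x, y) = (0.512426, 0.725533), (dx/dtau, dy/dtau) = (0.247972, -0.490444); Gamma_xxx = 0.283553, Gamma_xxy = -0.308591, Gamma_xyy = -0.217950, Gamma_yxx = -1.344324, Gamma_yxy = 1.463026, Gamma_yyy = 1.033300; k3 = (0.247972, -0.490444, -0.040070, 0.189973)
  k4: at (x, y) = (0.524797, 0.700956), (dx/dtau, dy/dtau) = (0.245993, -0.481003); Gamma_xxx = 0.373104, Gamma_xxy = -0.392295, Gamma_xyy = -0.293706, Gamma_yxx = -1.317237, Gamma_yxy = 1.384987, Gamma_yyy = 1.036924; k4 = (0.245993, -0.481003, -0.047460, 0.167555)
  Y <- Y + (h/6)(k1 + 2k2 + 2k3 + k4): x = 0.5248, y = 0.7010, dx/dtau = 0.2460, dy/dtau = -0.4810
step 2:
  k1: at (x, y) = (0.524816, 0.700990), (dx/dtau, dy/dtau) = (0.246028, -0.480953); Gamma_xxx = 0.373021, Gamma_xxy = -0.392227, Gamma_xyy = -0.293652, Gamma_yxx = -1.317203, Gamma_yxy = 1.385020, Gamma_yyy = 1.036934; k1 = (0.246028, -0.480953, -0.047475, 0.167644)
  k2: at (x, y) = (0.537118, 0.676943), (dx/dtau, dy/dtau) = (0.243654, -0.472571); Gamma_xxx = 0.455264, Gamma_xxy = -0.462282, Gamma_xyy = -0.366796, Gamma_yxx = -1.283672, Gamma_yxy = 1.303458, Gamma_yyy = 1.034224; k2 = (0.243654, -0.472571, -0.051572, 0.145413)
  k3: at (x, y) = (0.536999, 0.677362), (dx/dtau, dy/dtau) = (0.243449, -0.473682); Gamma_xxx = 0.453954, Gamma_xxy = -0.461237, Gamma_xyy = -0.365660, Gamma_yxx = -1.284102, Gamma_yxy = 1.304703, Gamma_yyy = 1.034343; k3 = (0.243449, -0.473682, -0.051238, 0.144936)
  k4: at (x, y) = (0.549161, 0.653622), (dx/dtau, dy/dtau) = (0.240904, -0.466459); Gamma_xxx = 0.529238, Gamma_xxy = -0.518882, Gamma_xyy = -0.435955, Gamma_yxx = -1.245711, Gamma_yxy = 1.221336, Gamma_yyy = 1.026144; k4 = (0.240904, -0.466459, -0.052473, 0.123510)
  Y <- Y + (h/6)(k1 + 2k2 + 2k3 + k4): x = 0.5492, y = 0.6537, dx/dtau = 0.2409, dy/dtau = -0.4664
step 3:
  k1: at (x, y) = (0.549169, 0.653658), (dx/dtau, dy/dtau) = (0.240935, -0.466422); Gamma_xxx = 0.529139, Gamma_xxy = -0.518815, Gamma_xyy = -0.435880, Gamma_yxx = -1.245718, Gamma_yxy = 1.221411, Gamma_yyy = 1.026164; k1 = (0.240935, -0.466422, -0.052497, 0.123591)
  k2: at (x, y) = (0.561215, 0.630337), (dx/dtau, dy/dtau) = (0.238310, -0.460243); Gamma_xxx = 0.597069, Gamma_xxy = -0.564532, Gamma_xyy = -0.502626, Gamma_yxx = -1.203640, Gamma_yxy = 1.138049, Gamma_yyy = 1.013252; k2 = (0.238310, -0.460243, -0.051277, 0.103370)
  k3: at (x, y) = (0.561084, 0.630646), (dx/dtau, dy/dtau) = (0.238371, -0.461254); Gamma_xxx = 0.596215, Gamma_xxy = -0.564001, Gamma_xyy = -0.501790, Gamma_yxx = -1.204163, Gamma_yxy = 1.139101, Gamma_yyy = 1.013455; k3 = (0.238371, -0.461254, -0.051143, 0.103292)
  k4: at (x, y) = (0.573006, 0.607533), (dx/dtau, dy/dtau) = (0.235821, -0.456093); Gamma_xxx = 0.657606, Gamma_xxy = -0.599276, Gamma_xyy = -0.565218, Gamma_yxx = -1.159378, Gamma_yxy = 1.056541, Gamma_yyy = 0.996496; k4 = (0.235821, -0.456093, -0.047905, 0.084458)
  Y <- Y + (h/6)(k1 + 2k2 + 2k3 + k4): x = 0.5730, y = 0.6076, dx/dtau = 0.2358, dy/dtau = -0.4561

Answer: x = 0.5730, y = 0.6076, dx/dtau = 0.2358, dy/dtau = -0.4561


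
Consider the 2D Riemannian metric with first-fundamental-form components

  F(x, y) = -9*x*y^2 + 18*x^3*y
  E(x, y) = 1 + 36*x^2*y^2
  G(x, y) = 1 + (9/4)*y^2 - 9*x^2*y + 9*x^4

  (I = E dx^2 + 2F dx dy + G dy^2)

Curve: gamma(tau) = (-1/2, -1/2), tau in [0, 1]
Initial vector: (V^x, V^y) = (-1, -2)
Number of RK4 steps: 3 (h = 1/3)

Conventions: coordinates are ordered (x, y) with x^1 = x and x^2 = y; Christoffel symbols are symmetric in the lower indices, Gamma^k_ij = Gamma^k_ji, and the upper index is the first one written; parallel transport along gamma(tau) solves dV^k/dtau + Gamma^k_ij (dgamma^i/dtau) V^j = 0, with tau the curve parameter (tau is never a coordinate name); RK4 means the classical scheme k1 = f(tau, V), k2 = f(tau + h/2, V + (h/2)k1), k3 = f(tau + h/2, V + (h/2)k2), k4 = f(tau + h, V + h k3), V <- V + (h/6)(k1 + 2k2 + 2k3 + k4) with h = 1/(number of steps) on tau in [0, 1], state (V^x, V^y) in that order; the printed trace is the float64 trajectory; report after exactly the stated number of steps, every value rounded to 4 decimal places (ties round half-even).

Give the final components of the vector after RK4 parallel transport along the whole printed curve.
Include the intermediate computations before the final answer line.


gamma'(tau) = (0, 0); f(tau, V)^k = -Gamma^k_ij(gamma(tau)) gamma'^i(tau) V^j; h = 1/3; intermediate values shown to 6 dp
curve data and Christoffel symbols at the stage parameters:
  tau = 0.000000: gamma = (-0.500000, -0.500000), gamma' = (0.000000, 0.000000); Gamma_xxx = -0.818182, Gamma_xxy = -0.818182, Gamma_xyy = -0.409091, Gamma_yxx = -0.818182, Gamma_yxy = -0.818182, Gamma_yyy = -0.409091
  tau = 0.166667: gamma = (-0.500000, -0.500000), gamma' = (0.000000, 0.000000); Gamma_xxx = -0.818182, Gamma_xxy = -0.818182, Gamma_xyy = -0.409091, Gamma_yxx = -0.818182, Gamma_yxy = -0.818182, Gamma_yyy = -0.409091
  tau = 0.333333: gamma = (-0.500000, -0.500000), gamma' = (0.000000, 0.000000); Gamma_xxx = -0.818182, Gamma_xxy = -0.818182, Gamma_xyy = -0.409091, Gamma_yxx = -0.818182, Gamma_yxy = -0.818182, Gamma_yyy = -0.409091
  tau = 0.500000: gamma = (-0.500000, -0.500000), gamma' = (0.000000, 0.000000); Gamma_xxx = -0.818182, Gamma_xxy = -0.818182, Gamma_xyy = -0.409091, Gamma_yxx = -0.818182, Gamma_yxy = -0.818182, Gamma_yyy = -0.409091
  tau = 0.666667: gamma = (-0.500000, -0.500000), gamma' = (0.000000, 0.000000); Gamma_xxx = -0.818182, Gamma_xxy = -0.818182, Gamma_xyy = -0.409091, Gamma_yxx = -0.818182, Gamma_yxy = -0.818182, Gamma_yyy = -0.409091
  tau = 0.833333: gamma = (-0.500000, -0.500000), gamma' = (0.000000, 0.000000); Gamma_xxx = -0.818182, Gamma_xxy = -0.818182, Gamma_xyy = -0.409091, Gamma_yxx = -0.818182, Gamma_yxy = -0.818182, Gamma_yyy = -0.409091
  tau = 1.000000: gamma = (-0.500000, -0.500000), gamma' = (0.000000, 0.000000); Gamma_xxx = -0.818182, Gamma_xxy = -0.818182, Gamma_xyy = -0.409091, Gamma_yxx = -0.818182, Gamma_yxy = -0.818182, Gamma_yyy = -0.409091
step 0: V^x = -1.0000, V^y = -2.0000
step 1: k1 = (0.000000, 0.000000), k2 = (0.000000, 0.000000), k3 = (0.000000, 0.000000), k4 = (0.000000, 0.000000); V <- V + (h/6)(k1 + 2k2 + 2k3 + k4): V^x = -1.0000, V^y = -2.0000
step 2: k1 = (0.000000, 0.000000), k2 = (0.000000, 0.000000), k3 = (0.000000, 0.000000), k4 = (0.000000, 0.000000); V <- V + (h/6)(k1 + 2k2 + 2k3 + k4): V^x = -1.0000, V^y = -2.0000
step 3: k1 = (0.000000, 0.000000), k2 = (0.000000, 0.000000), k3 = (0.000000, 0.000000), k4 = (0.000000, 0.000000); V <- V + (h/6)(k1 + 2k2 + 2k3 + k4): V^x = -1.0000, V^y = -2.0000

Answer: V^x = -1.0000, V^y = -2.0000


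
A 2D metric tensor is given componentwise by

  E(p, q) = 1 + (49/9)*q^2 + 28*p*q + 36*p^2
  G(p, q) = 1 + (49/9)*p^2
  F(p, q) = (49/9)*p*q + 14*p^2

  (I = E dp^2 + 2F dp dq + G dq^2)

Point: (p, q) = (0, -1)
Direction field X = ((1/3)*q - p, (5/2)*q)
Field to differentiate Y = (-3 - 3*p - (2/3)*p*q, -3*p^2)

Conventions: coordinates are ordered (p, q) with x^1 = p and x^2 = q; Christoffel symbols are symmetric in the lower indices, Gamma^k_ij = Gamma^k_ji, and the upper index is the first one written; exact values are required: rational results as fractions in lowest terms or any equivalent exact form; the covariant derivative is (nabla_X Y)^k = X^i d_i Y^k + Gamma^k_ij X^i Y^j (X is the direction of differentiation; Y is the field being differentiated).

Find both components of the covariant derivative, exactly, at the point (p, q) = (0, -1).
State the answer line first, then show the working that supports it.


Answer: (nabla_X Y)^p = -8071/1044, (nabla_X Y)^q = 0

E = 58/9, F = 0, G = 1 at the point
E_p = -28, E_q = -98/9, F_p = -49/9, F_q = 0, G_p = 0, G_q = 0
EG - F^2 = 58/9;  g^inv = (9/58) * [[1, 0], [0, 58/9]]
first-kind symbols [ij,l] = (1/2)(d_i g_jl + d_j g_il - d_l g_ij): [pp,p] = E_p/2 = -14, [pp,q] = F_p - E_q/2 = 0, [pq,p] = E_q/2 = -49/9, [pq,q] = G_p/2 = 0, [qq,p] = F_q - G_p/2 = 0, [qq,q] = G_q/2 = 0
Gamma^p_ij = (G*[ij,p] - F*[ij,q])/(EG - F^2), Gamma^q_ij = (E*[ij,q] - F*[ij,p])/(EG - F^2)
Gamma_ppp = -63/29, Gamma_ppq = -49/58, Gamma_pqq = 0, Gamma_qpp = 0, Gamma_qpq = 0, Gamma_qqq = 0
X = (-1/3, -5/2), Y = (-3, 0) at the point


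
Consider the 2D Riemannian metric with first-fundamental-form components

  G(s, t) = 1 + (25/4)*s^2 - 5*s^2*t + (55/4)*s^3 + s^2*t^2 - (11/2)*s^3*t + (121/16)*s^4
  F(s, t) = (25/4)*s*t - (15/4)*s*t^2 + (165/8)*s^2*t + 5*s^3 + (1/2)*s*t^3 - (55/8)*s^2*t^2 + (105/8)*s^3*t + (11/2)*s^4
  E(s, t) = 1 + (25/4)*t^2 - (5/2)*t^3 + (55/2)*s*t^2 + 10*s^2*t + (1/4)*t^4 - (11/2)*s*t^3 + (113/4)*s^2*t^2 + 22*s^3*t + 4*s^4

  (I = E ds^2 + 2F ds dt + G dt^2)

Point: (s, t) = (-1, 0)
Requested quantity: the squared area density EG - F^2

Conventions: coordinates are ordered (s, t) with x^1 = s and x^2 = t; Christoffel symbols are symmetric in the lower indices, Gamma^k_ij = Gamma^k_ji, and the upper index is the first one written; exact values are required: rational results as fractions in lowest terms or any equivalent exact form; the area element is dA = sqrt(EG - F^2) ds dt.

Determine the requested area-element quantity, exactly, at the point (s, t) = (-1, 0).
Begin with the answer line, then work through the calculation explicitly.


Answer: EG - F^2 = 81/16

E = 5, F = 1/2, G = 17/16; EG - F^2 = 81/16


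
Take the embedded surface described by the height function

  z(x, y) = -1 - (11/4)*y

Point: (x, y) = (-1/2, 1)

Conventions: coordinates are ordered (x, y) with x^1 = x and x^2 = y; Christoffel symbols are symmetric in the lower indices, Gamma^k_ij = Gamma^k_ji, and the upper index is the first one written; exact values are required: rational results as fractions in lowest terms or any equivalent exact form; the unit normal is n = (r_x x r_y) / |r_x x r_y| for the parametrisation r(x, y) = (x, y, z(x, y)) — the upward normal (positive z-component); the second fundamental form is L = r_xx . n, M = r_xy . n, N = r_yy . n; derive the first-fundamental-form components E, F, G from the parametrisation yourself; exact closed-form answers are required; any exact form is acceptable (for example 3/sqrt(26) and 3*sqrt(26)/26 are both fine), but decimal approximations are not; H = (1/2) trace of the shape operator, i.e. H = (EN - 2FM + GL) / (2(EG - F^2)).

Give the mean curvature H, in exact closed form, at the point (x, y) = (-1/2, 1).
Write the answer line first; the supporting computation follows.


Answer: H = 0

z_x = 0, z_y = -11/4, z_xx = 0, z_xy = 0, z_yy = 0
E = 1, F = 0, G = 137/16; answer radicand W^2 = 137/16
unnormalised second-form numerators: l = 0, m = 0, n = 0; L = l/sqrt(137/16), and similarly M = m/sqrt(W^2), N = n/sqrt(W^2)
H = (E*n - 2*F*m + G*l) / (2*(EG - F^2)*sqrt(W^2)); E*n - 2*F*m + G*l = 0, EG - F^2 = 137/16, so H = (0)/sqrt(137/16)


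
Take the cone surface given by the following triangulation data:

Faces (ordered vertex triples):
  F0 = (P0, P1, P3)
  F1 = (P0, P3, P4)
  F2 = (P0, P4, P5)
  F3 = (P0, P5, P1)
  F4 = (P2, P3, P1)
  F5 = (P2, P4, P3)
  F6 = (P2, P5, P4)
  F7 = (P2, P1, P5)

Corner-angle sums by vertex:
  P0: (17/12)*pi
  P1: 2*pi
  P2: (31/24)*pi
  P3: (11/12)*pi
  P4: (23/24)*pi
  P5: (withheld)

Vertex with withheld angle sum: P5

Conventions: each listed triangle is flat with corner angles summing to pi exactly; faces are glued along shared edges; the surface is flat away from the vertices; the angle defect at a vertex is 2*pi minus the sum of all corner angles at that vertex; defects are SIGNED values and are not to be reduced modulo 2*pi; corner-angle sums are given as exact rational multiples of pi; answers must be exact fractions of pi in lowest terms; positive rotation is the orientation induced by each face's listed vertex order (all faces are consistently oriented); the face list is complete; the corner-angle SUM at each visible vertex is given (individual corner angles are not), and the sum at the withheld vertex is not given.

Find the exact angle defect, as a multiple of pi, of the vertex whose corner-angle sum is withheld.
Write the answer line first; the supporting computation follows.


Answer: defect(P5) = (7/12)*pi

V = 6, E = 12, F = 8; chi = V - E + F = 2
Gauss-Bonnet: total defect = 2*pi*chi = 4*pi; visible defects sum to (41/12)*pi


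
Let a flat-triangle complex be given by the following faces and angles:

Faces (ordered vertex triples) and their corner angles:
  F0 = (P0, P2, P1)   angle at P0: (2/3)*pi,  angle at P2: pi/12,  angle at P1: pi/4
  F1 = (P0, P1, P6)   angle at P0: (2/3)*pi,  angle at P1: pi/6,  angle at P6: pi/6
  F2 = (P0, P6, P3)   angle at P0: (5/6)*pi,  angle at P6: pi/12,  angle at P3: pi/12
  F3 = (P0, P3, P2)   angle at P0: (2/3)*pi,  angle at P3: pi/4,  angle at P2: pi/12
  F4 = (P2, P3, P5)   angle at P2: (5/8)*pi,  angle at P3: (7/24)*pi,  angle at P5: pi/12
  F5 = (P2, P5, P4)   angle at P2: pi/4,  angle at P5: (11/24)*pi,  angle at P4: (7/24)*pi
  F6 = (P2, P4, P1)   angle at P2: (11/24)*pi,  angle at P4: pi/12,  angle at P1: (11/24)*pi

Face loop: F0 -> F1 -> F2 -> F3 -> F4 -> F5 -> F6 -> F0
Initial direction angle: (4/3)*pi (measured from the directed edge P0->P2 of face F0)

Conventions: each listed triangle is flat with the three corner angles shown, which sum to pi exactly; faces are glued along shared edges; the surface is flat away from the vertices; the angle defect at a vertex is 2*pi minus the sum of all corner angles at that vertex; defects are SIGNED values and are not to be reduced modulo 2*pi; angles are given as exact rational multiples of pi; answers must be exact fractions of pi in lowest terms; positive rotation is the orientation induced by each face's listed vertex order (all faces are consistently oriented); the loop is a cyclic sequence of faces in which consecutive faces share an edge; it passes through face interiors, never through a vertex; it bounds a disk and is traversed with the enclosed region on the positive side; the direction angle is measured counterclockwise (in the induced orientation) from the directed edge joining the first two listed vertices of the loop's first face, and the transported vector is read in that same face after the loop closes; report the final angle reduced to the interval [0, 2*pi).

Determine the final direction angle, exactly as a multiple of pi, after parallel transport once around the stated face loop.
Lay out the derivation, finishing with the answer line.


enclosed vertex P0: corner angles sum to (17/6)*pi, defect = 2*pi - (17/6)*pi = (-5/6)*pi
enclosed vertex P2: corner angles sum to (3/2)*pi, defect = 2*pi - (3/2)*pi = pi/2
by Gauss-Bonnet the loop rotates the vector by the enclosed defect sum (positive orientation, mod 2*pi)
final angle = (4/3)*pi - pi/3 = pi (mod 2*pi)

Answer: final direction angle = pi


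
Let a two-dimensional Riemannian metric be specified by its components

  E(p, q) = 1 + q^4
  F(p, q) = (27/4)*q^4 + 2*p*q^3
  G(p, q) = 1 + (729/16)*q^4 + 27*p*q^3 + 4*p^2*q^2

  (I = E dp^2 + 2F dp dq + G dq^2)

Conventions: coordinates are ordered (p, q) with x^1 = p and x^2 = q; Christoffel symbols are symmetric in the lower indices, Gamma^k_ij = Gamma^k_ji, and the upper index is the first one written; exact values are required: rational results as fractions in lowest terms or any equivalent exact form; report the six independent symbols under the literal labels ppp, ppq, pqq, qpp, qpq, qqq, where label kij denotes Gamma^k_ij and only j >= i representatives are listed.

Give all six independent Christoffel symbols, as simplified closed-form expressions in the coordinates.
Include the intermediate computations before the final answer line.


E = 1 + q^4; F = (27/4)*q^4 + 2*p*q^3; G = 1 + (729/16)*q^4 + 27*p*q^3 + 4*p^2*q^2
Gamma^k_ij = (1/2) g^{kl} (d_i g_jl + d_j g_il - d_l g_ij), with g^inv = (1/(EG-F^2)) [[G, -F], [-F, E]]
first partials: E_p = 0, E_q = 4*q^3, F_p = 2*q^3, F_q = 27*q^3 + 6*p*q^2, G_p = 27*q^3 + 8*p*q^2, G_q = (729/4)*q^3 + 81*p*q^2 + 8*p^2*q
D = EG - F^2 = 1 + (745/16)*q^4 + 27*p*q^3 + 4*p^2*q^2
expanded: Gamma^p_pp = (G E_p - 2F F_p + F E_q)/(2D), Gamma^p_pq = (G E_q - F G_p)/(2D), Gamma^p_qq = (2G F_q - G G_p - F G_q)/(2D), Gamma^q_pp = (2E F_p - E E_q - F E_p)/(2D), Gamma^q_pq = (E G_p - F E_q)/(2D), Gamma^q_qq = (E G_q - 2F F_q + F G_p)/(2D); substitute and cancel common factors

Answer: Gamma_ppp = 0, Gamma_ppq = 32*q^3/(64*p^2*q^2 + 432*p*q^3 + 745*q^4 + 16), Gamma_pqq = (32*p*q^2 + 216*q^3)/(64*p^2*q^2 + 432*p*q^3 + 745*q^4 + 16), Gamma_qpp = 0, Gamma_qpq = (64*p*q^2 + 216*q^3)/(64*p^2*q^2 + 432*p*q^3 + 745*q^4 + 16), Gamma_qqq = (64*p^2*q + 648*p*q^2 + 1458*q^3)/(64*p^2*q^2 + 432*p*q^3 + 745*q^4 + 16)


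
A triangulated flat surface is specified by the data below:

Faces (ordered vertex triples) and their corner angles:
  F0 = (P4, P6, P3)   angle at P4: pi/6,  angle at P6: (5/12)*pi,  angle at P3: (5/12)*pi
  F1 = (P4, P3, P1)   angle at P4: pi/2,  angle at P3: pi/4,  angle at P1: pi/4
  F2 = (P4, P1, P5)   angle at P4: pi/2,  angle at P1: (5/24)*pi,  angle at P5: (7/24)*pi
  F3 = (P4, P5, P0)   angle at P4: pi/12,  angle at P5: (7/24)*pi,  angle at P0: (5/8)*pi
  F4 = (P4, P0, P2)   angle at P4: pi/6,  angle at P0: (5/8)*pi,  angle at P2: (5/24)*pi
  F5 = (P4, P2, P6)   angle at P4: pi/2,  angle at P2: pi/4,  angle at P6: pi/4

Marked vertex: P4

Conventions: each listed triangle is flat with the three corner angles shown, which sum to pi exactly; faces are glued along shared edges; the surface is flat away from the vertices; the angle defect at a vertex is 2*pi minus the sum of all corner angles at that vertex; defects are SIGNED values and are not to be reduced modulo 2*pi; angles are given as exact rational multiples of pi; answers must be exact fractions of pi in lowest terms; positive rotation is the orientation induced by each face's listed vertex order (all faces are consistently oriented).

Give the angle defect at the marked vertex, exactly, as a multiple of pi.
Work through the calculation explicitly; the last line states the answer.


Sum of corner angles at P4: (23/12)*pi
defect = 2*pi - (23/12)*pi

Answer: defect(P4) = pi/12


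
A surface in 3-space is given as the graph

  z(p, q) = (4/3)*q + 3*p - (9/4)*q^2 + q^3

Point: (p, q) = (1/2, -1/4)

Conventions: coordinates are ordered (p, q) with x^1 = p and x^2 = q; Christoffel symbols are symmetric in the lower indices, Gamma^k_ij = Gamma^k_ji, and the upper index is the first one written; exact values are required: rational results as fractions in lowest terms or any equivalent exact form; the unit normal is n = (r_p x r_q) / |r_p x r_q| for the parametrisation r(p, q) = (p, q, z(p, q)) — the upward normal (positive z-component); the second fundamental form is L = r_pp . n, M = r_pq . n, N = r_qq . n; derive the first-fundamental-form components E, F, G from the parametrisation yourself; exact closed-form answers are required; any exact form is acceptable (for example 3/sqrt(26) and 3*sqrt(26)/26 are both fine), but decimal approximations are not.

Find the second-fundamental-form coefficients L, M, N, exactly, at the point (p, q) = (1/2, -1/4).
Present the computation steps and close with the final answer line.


z_p = 3, z_q = 127/48, z_pp = 0, z_pq = 0, z_qq = -6
E = 10, F = 127/16, G = 18433/2304; answer radicand W^2 = 39169/2304
unnormalised second-form numerators: l = 0, m = 0, n = -6; L = l/sqrt(39169/2304), and similarly M = m/sqrt(W^2), N = n/sqrt(W^2)

Answer: L = 0, M = 0, N = -288*sqrt(39169)/39169


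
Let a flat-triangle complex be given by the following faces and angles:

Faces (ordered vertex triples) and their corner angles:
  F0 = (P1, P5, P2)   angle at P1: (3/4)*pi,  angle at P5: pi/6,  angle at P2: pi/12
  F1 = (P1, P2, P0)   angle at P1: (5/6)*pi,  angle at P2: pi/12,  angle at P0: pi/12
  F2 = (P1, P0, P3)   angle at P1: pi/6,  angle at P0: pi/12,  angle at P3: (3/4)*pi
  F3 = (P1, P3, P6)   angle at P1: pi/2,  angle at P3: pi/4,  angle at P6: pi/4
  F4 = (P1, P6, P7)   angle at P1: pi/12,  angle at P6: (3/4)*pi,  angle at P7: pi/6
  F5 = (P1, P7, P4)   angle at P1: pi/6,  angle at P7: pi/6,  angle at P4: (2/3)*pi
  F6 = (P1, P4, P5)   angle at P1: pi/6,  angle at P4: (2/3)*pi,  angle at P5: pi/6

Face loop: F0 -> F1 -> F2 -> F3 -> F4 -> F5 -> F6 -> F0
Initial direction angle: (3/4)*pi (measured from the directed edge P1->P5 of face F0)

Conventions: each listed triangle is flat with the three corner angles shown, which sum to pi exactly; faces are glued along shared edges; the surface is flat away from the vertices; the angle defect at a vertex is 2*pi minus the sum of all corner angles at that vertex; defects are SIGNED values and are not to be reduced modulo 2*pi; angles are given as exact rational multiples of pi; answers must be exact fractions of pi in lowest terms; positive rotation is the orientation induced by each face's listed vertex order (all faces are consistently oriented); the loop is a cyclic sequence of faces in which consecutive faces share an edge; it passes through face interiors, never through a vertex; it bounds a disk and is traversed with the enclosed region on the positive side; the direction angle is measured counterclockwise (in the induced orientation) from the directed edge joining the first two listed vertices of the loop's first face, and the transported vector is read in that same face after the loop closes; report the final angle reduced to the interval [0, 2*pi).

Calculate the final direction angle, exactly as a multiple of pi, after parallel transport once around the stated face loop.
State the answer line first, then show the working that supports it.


Answer: final direction angle = pi/12

enclosed vertex P1: corner angles sum to (8/3)*pi, defect = 2*pi - (8/3)*pi = (-2/3)*pi
holonomy = initial angle + sum of enclosed defects (mod 2*pi), positive in the induced orientation
final angle = (3/4)*pi - (2/3)*pi = pi/12 (mod 2*pi)


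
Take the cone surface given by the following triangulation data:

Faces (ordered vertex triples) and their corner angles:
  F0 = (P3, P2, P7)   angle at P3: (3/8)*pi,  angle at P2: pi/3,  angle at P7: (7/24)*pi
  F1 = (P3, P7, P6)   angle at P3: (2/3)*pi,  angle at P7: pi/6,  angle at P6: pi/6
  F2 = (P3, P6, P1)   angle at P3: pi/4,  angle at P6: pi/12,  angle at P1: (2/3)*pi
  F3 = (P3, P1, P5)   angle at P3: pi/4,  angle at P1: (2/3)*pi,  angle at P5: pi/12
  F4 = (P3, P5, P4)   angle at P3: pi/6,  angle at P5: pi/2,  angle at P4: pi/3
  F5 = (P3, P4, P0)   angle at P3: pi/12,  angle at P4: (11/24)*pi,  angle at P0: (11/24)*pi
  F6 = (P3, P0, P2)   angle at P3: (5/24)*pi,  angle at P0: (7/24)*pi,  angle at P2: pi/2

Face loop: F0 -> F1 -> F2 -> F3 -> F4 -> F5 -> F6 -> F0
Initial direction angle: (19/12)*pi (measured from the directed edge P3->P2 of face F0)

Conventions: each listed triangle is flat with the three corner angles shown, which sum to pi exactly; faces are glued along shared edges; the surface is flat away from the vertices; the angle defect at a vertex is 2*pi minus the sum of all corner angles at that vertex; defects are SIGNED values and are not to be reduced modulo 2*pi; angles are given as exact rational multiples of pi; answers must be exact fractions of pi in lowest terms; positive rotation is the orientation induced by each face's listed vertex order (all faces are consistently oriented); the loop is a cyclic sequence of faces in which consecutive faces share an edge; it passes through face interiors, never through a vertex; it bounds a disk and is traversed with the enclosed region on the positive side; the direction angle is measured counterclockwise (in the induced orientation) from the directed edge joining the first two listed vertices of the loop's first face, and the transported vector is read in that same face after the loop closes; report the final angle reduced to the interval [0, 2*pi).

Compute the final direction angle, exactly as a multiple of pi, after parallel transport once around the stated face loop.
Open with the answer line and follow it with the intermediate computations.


Answer: final direction angle = (19/12)*pi

enclosed vertex P3: corner angles sum to 2*pi, defect = 2*pi - 2*pi = 0
summing the enclosed defects onto the initial angle, mod 2*pi in the induced orientation:
final angle = (19/12)*pi + 0 = (19/12)*pi (mod 2*pi)


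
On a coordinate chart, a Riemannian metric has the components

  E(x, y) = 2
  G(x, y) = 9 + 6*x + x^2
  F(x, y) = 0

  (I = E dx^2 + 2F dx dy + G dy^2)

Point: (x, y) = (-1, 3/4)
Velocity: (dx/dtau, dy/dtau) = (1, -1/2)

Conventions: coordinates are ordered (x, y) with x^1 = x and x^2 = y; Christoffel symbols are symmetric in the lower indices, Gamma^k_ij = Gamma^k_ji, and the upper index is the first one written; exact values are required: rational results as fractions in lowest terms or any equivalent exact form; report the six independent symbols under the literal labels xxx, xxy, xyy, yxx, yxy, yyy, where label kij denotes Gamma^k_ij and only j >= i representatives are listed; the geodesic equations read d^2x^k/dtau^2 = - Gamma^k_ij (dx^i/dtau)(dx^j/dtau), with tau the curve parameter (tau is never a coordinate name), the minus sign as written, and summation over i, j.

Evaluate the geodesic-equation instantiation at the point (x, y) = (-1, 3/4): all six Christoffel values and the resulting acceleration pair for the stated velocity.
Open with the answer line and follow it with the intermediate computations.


Answer: Gamma_xxx = 0, Gamma_xxy = 0, Gamma_xyy = -1, Gamma_yxx = 0, Gamma_yxy = 1/2, Gamma_yyy = 0; accelerations (d^2x/dtau^2, d^2y/dtau^2) = (1/4, 1/2)

E = 2, F = 0, G = 4 at the point
E_x = 0, E_y = 0, F_x = 0, F_y = 0, G_x = 4, G_y = 0
EG - F^2 = 8;  g^inv = (1/8) * [[4, 0], [0, 2]]
first-kind symbols [ij,l] = (1/2)(d_i g_jl + d_j g_il - d_l g_ij): [xx,x] = E_x/2 = 0, [xx,y] = F_x - E_y/2 = 0, [xy,x] = E_y/2 = 0, [xy,y] = G_x/2 = 2, [yy,x] = F_y - G_x/2 = -2, [yy,y] = G_y/2 = 0
Gamma^x_ij = (G*[ij,x] - F*[ij,y])/(EG - F^2), Gamma^y_ij = (E*[ij,y] - F*[ij,x])/(EG - F^2)
Gamma_xxx = 0, Gamma_xxy = 0, Gamma_xyy = -1, Gamma_yxx = 0, Gamma_yxy = 1/2, Gamma_yyy = 0
d^2x/dtau^2 = -(Gamma_xxx*(1)^2 + 2*Gamma_xxy*(1)*(-1/2) + Gamma_xyy*(-1/2)^2) = 1/4
d^2y/dtau^2 = -(Gamma_yxx*(1)^2 + 2*Gamma_yxy*(1)*(-1/2) + Gamma_yyy*(-1/2)^2) = 1/2


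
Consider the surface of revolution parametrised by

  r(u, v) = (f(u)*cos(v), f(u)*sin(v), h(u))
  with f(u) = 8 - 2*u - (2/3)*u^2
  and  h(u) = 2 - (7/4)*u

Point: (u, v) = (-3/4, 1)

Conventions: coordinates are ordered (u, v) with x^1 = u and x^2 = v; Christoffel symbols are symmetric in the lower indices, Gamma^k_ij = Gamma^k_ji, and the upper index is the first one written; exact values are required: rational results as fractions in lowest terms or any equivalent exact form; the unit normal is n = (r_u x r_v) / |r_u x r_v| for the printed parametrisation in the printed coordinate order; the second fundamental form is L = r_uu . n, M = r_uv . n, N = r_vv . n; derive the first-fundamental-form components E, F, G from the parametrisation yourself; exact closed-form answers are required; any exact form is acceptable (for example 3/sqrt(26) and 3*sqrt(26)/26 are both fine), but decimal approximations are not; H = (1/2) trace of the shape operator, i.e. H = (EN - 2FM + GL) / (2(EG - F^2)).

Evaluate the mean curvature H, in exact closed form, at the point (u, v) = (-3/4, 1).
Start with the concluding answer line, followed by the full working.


Answer: H = -21812*sqrt(65)/925275

f = 73/8, f' = -1, f'' = -4/3, h' = -7/4, h'' = 0
E = 65/16, F = 0, G = 5329/64; answer radicand W^2 = 65/16
unnormalised second-form numerators: l = -7/3, m = 0, n = -511/32; L = l/sqrt(65/16), and similarly M = m/sqrt(W^2), N = n/sqrt(W^2)
H = (E*n - 2*F*m + G*l) / (2*(EG - F^2)*sqrt(W^2)); E*n - 2*F*m + G*l = -398069/1536, EG - F^2 = 346385/1024, so H = (-5453/14235)/sqrt(65/16)


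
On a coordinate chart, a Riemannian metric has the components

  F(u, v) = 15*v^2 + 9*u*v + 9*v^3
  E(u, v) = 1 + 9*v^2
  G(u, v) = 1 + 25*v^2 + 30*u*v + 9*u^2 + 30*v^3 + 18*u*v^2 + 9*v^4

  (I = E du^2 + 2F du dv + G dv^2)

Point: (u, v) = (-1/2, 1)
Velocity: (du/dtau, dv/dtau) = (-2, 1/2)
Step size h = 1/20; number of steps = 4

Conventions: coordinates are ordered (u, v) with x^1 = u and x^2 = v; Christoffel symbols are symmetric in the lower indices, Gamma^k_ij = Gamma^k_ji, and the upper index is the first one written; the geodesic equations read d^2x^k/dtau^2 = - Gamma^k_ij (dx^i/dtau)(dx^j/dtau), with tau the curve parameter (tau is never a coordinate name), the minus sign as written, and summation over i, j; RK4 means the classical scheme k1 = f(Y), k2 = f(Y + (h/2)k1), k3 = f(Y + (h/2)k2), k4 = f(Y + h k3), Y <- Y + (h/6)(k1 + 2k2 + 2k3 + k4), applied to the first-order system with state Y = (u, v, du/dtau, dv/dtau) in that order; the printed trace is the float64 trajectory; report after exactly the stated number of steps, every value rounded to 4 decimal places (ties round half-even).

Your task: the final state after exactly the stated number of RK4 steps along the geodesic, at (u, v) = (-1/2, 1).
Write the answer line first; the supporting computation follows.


Answer: u = -0.8963, v = 1.1078, du/dtau = -1.9631, dv/dtau = 0.5760

f(Y) = (du/dtau, dv/dtau, -Gamma^u_ij Y'^i Y'^j, -Gamma^v_ij Y'^i Y'^j) with the Gammas evaluated at the stage position; h = 0.050000; intermediate values shown to 6 dp
step 0: u = -0.5000, v = 1.0000, du/dtau = -2.0000, dv/dtau = 0.5000
step 1:
  k1: at (u, v) = (-0.500000, 1.000000), (du/dtau, dv/dtau) = (-2.000000, 0.500000); Gamma_uuu = 0.000000, Gamma_uuv = 0.172249, Gamma_uvv = 0.631579, Gamma_vuu = 0.000000, Gamma_vuv = 0.373206, Gamma_vvv = 1.368421; k1 = (-2.000000, 0.500000, 0.186603, 0.404306)
  k2: at (u, v) = (-0.550000, 1.012500), (du/dtau, dv/dtau) = (-1.995335, 0.510108); Gamma_uuu = 0.000000, Gamma_uuv = 0.174168, Gamma_uvv = 0.642971, Gamma_vuu = 0.000000, Gamma_vuv = 0.372016, Gamma_vvv = 1.373357; k2 = (-1.995335, 0.510108, 0.187242, 0.399940)
  k3: at (u, v) = (-0.549883, 1.012753), (du/dtau, dv/dtau) = (-1.995319, 0.509999); Gamma_uuu = 0.000000, Gamma_uuv = 0.174060, Gamma_uvv = 0.642661, Gamma_vuu = 0.000000, Gamma_vuv = 0.371873, Gamma_vvv = 1.373019; k3 = (-1.995319, 0.509999, 0.187096, 0.399723)
  k4: at (u, v) = (-0.599766, 1.025500), (du/dtau, dv/dtau) = (-1.990645, 0.519986); Gamma_uuu = 0.000000, Gamma_uuv = 0.175813, Gamma_uvv = 0.653614, Gamma_vuu = 0.000000, Gamma_vuv = 0.370493, Gamma_vvv = 1.377370; k4 = (-1.990645, 0.519986, 0.187243, 0.394580)
  Y <- Y + (h/6)(k1 + 2k2 + 2k3 + k4): u = -0.5998, v = 1.0255, du/dtau = -1.9906, dv/dtau = 0.5200
step 2:
  k1: at (u, v) = (-0.599766, 1.025502), (du/dtau, dv/dtau) = (-1.990646, 0.519985); Gamma_uuu = 0.000000, Gamma_uuv = 0.175812, Gamma_uvv = 0.653612, Gamma_vuu = 0.000000, Gamma_vuv = 0.370492, Gamma_vvv = 1.377369; k1 = (-1.990646, 0.519985, 0.187242, 0.394579)
  k2: at (u, v) = (-0.649532, 1.038501), (du/dtau, dv/dtau) = (-1.985965, 0.529850); Gamma_uuu = 0.000000, Gamma_uuv = 0.177392, Gamma_uvv = 0.664096, Gamma_vuu = 0.000000, Gamma_vuv = 0.368925, Gamma_vvv = 1.381132; k2 = (-1.985965, 0.529850, 0.186887, 0.388671)
  k3: at (u, v) = (-0.649415, 1.038748), (du/dtau, dv/dtau) = (-1.985973, 0.529702); Gamma_uuu = 0.000000, Gamma_uuv = 0.177282, Gamma_uvv = 0.663774, Gamma_vuu = 0.000000, Gamma_vuv = 0.368787, Gamma_vvv = 1.380798; k3 = (-1.985973, 0.529702, 0.186748, 0.388478)
  k4: at (u, v) = (-0.699065, 1.051987), (du/dtau, dv/dtau) = (-1.981308, 0.539409); Gamma_uuu = 0.000000, Gamma_uuv = 0.178685, Gamma_uvv = 0.673758, Gamma_vuu = 0.000000, Gamma_vuv = 0.367044, Gamma_vvv = 1.383989; k4 = (-1.981308, 0.539409, 0.185897, 0.381857)
  Y <- Y + (h/6)(k1 + 2k2 + 2k3 + k4): u = -0.6991, v = 1.0520, du/dtau = -1.9813, dv/dtau = 0.5394
step 3:
  k1: at (u, v) = (-0.699065, 1.051989), (du/dtau, dv/dtau) = (-1.981309, 0.539408); Gamma_uuu = 0.000000, Gamma_uuv = 0.178684, Gamma_uvv = 0.673755, Gamma_vuu = 0.000000, Gamma_vuv = 0.367042, Gamma_vvv = 1.383986; k1 = (-1.981309, 0.539408, 0.185896, 0.381855)
  k2: at (u, v) = (-0.748598, 1.065474), (du/dtau, dv/dtau) = (-1.976662, 0.548954); Gamma_uuu = 0.000000, Gamma_uuv = 0.179905, Gamma_uvv = 0.683208, Gamma_vuu = 0.000000, Gamma_vuv = 0.365124, Gamma_vvv = 1.386602; k2 = (-1.976662, 0.548954, 0.184542, 0.374537)
  k3: at (u, v) = (-0.748481, 1.065713), (du/dtau, dv/dtau) = (-1.976695, 0.548771); Gamma_uuu = 0.000000, Gamma_uuv = 0.179795, Gamma_uvv = 0.682878, Gamma_vuu = 0.000000, Gamma_vuv = 0.364993, Gamma_vvv = 1.386277; k3 = (-1.976695, 0.548771, 0.184418, 0.374378)
  k4: at (u, v) = (-0.797900, 1.079428), (du/dtau, dv/dtau) = (-1.972088, 0.558127); Gamma_uuu = 0.000000, Gamma_uuv = 0.180834, Gamma_uvv = 0.691783, Gamma_vuu = 0.000000, Gamma_vuv = 0.362916, Gamma_vvv = 1.388344; k4 = (-1.972088, 0.558127, 0.182584, 0.366429)
  Y <- Y + (h/6)(k1 + 2k2 + 2k3 + k4): u = -0.7979, v = 1.0794, du/dtau = -1.9721, dv/dtau = 0.5581
step 4:
  k1: at (u, v) = (-0.797899, 1.079431), (du/dtau, dv/dtau) = (-1.972089, 0.558126); Gamma_uuu = 0.000000, Gamma_uuv = 0.180832, Gamma_uvv = 0.691779, Gamma_vuu = 0.000000, Gamma_vuv = 0.362915, Gamma_vvv = 1.388340; k1 = (-1.972089, 0.558126, 0.182583, 0.366427)
  k2: at (u, v) = (-0.847201, 1.093384), (du/dtau, dv/dtau) = (-1.967524, 0.567286); Gamma_uuu = 0.000000, Gamma_uuv = 0.181683, Gamma_uvv = 0.700105, Gamma_vuu = 0.000000, Gamma_vuv = 0.360679, Gamma_vvv = 1.389853; k2 = (-1.967524, 0.567286, 0.180268, 0.357870)
  k3: at (u, v) = (-0.847087, 1.093613), (du/dtau, dv/dtau) = (-1.967582, 0.567072); Gamma_uuu = 0.000000, Gamma_uuv = 0.181576, Gamma_uvv = 0.699773, Gamma_vuu = 0.000000, Gamma_vuv = 0.360555, Gamma_vvv = 1.389542; k3 = (-1.967582, 0.567072, 0.180164, 0.357751)
  k4: at (u, v) = (-0.896278, 1.107784), (du/dtau, dv/dtau) = (-1.963081, 0.576013); Gamma_uuu = 0.000000, Gamma_uuv = 0.182244, Gamma_uvv = 0.707516, Gamma_vuu = 0.000000, Gamma_vuv = 0.358179, Gamma_vvv = 1.390536; k4 = (-1.963081, 0.576013, 0.177402, 0.348662)
  Y <- Y + (h/6)(k1 + 2k2 + 2k3 + k4): u = -0.8963, v = 1.1078, du/dtau = -1.9631, dv/dtau = 0.5760


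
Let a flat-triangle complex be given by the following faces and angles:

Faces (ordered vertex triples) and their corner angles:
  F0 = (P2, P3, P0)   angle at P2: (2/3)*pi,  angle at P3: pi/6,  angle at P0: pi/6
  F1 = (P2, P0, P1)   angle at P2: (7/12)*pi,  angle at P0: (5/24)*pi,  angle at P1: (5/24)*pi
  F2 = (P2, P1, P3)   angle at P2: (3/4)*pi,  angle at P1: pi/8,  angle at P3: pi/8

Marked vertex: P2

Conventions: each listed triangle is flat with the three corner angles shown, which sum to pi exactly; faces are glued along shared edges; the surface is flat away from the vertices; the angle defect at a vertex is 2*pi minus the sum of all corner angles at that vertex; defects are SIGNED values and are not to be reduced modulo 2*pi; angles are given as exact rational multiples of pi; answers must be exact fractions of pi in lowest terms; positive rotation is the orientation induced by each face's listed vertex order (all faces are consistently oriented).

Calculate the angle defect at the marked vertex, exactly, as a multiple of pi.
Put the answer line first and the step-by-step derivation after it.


Answer: defect(P2) = 0

Sum of corner angles at P2: 2*pi
defect = 2*pi - 2*pi


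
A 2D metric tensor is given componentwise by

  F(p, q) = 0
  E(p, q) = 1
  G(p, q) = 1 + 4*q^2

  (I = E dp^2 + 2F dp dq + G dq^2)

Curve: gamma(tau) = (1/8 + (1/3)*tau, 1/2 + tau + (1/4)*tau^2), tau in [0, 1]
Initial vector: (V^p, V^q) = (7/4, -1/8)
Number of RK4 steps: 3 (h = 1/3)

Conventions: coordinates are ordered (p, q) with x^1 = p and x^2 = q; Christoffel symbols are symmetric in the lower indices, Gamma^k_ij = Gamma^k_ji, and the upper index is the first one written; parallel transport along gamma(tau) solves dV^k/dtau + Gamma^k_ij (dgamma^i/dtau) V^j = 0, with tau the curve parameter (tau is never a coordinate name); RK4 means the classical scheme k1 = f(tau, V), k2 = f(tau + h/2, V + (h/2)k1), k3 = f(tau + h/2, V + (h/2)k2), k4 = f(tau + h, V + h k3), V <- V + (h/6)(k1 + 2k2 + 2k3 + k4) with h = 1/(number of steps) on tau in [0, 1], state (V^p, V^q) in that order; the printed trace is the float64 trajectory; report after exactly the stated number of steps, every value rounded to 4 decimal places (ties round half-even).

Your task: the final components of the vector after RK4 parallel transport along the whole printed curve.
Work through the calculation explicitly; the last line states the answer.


gamma'(tau) = (1/3, 1 + (1/2)*tau); f(tau, V)^k = -Gamma^k_ij(gamma(tau)) gamma'^i(tau) V^j; h = 1/3; intermediate values shown to 6 dp
curve data and Christoffel symbols at the stage parameters:
  tau = 0.000000: gamma = (0.125000, 0.500000), gamma' = (0.333333, 1.000000); Gamma_ppp = 0.000000, Gamma_ppq = 0.000000, Gamma_pqq = 0.000000, Gamma_qpp = 0.000000, Gamma_qpq = 0.000000, Gamma_qqq = 1.000000
  tau = 0.166667: gamma = (0.180556, 0.673611), gamma' = (0.333333, 1.083333); Gamma_ppp = 0.000000, Gamma_ppq = 0.000000, Gamma_pqq = 0.000000, Gamma_qpp = 0.000000, Gamma_qpq = 0.000000, Gamma_qqq = 0.957171
  tau = 0.333333: gamma = (0.236111, 0.861111), gamma' = (0.333333, 1.166667); Gamma_ppp = 0.000000, Gamma_ppq = 0.000000, Gamma_pqq = 0.000000, Gamma_qpp = 0.000000, Gamma_qpq = 0.000000, Gamma_qqq = 0.868482
  tau = 0.500000: gamma = (0.291667, 1.062500), gamma' = (0.333333, 1.250000); Gamma_ppp = 0.000000, Gamma_ppq = 0.000000, Gamma_pqq = 0.000000, Gamma_qpp = 0.000000, Gamma_qpq = 0.000000, Gamma_qqq = 0.770538
  tau = 0.666667: gamma = (0.347222, 1.277778), gamma' = (0.333333, 1.333333); Gamma_ppp = 0.000000, Gamma_ppq = 0.000000, Gamma_pqq = 0.000000, Gamma_qpp = 0.000000, Gamma_qpq = 0.000000, Gamma_qqq = 0.678689
  tau = 0.833333: gamma = (0.402778, 1.506944), gamma' = (0.333333, 1.416667); Gamma_ppp = 0.000000, Gamma_ppq = 0.000000, Gamma_pqq = 0.000000, Gamma_qpp = 0.000000, Gamma_qpq = 0.000000, Gamma_qqq = 0.597785
  tau = 1.000000: gamma = (0.458333, 1.750000), gamma' = (0.333333, 1.500000); Gamma_ppp = 0.000000, Gamma_ppq = 0.000000, Gamma_pqq = 0.000000, Gamma_qpp = 0.000000, Gamma_qpq = 0.000000, Gamma_qqq = 0.528302
step 0: V^p = 1.7500, V^q = -0.1250
step 1: k1 = (0.000000, 0.125000), k2 = (0.000000, 0.108014), k3 = (0.000000, 0.110950), k4 = (0.000000, 0.089181); V <- V + (h/6)(k1 + 2k2 + 2k3 + k4): V^p = 1.7500, V^q = -0.0888
step 2: k1 = (0.000000, 0.089946), k2 = (0.000000, 0.071064), k3 = (0.000000, 0.074095), k4 = (0.000000, 0.057981); V <- V + (h/6)(k1 + 2k2 + 2k3 + k4): V^p = 1.7500, V^q = -0.0644
step 3: k1 = (0.000000, 0.058299), k2 = (0.000000, 0.046330), k3 = (0.000000, 0.048020), k4 = (0.000000, 0.038369); V <- V + (h/6)(k1 + 2k2 + 2k3 + k4): V^p = 1.7500, V^q = -0.0486

Answer: V^p = 1.7500, V^q = -0.0486
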